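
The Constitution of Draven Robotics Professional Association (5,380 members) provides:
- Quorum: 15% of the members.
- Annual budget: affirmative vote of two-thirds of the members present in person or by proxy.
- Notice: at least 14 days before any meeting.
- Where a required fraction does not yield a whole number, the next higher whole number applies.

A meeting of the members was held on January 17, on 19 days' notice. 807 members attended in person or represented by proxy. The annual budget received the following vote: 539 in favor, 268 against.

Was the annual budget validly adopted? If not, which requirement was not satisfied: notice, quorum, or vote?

Notice: 19 days given; 14 required. Satisfied.
Quorum: 15% of 5,380 = 807; 807 present. Satisfied.
Vote: requires two-thirds of those present (807); 2/3 of 807 = 538, so 538 needed; 539 in favor. Satisfied.

Valid — all requirements satisfied.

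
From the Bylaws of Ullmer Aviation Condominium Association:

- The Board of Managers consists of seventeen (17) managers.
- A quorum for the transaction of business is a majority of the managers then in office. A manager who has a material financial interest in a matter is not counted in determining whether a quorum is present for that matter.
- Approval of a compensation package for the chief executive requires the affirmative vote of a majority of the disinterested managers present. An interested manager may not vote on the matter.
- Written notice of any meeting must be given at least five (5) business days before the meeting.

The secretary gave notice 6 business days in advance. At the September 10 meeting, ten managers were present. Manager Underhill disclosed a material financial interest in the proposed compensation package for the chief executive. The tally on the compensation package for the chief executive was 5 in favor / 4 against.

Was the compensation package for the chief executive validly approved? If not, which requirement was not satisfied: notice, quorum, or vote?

Notice: 6 business days given; 5 required (6 ≥ 5). Satisfied.
Quorum: 10 present, but the 1 interested manager does not count, leaving 9. Quorum is 9. Satisfied.
Vote: the compensation package for the chief executive requires a majority of the disinterested managers present (10 − 1 = 9). A majority of 9 is 5, so 5 affirmative votes are needed; 5 voted in favor. Satisfied.

Valid — all requirements satisfied.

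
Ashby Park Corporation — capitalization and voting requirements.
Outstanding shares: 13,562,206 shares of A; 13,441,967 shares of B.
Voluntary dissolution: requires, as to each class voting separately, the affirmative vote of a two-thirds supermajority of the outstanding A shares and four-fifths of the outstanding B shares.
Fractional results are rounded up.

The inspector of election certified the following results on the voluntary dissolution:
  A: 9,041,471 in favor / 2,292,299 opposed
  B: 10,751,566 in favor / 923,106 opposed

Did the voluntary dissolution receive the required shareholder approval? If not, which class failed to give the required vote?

A: 2/3 of 13562206 = 9041470.67, rounded up to 9041471; 9,041,471 required, 9,041,471 in favor — approved.
B: 4/5 of 13441967 = 10753573.60, rounded up to 10753574; 10,753,574 required, 10,751,566 in favor — not approved.

Not approved — the B shares did not give the required vote.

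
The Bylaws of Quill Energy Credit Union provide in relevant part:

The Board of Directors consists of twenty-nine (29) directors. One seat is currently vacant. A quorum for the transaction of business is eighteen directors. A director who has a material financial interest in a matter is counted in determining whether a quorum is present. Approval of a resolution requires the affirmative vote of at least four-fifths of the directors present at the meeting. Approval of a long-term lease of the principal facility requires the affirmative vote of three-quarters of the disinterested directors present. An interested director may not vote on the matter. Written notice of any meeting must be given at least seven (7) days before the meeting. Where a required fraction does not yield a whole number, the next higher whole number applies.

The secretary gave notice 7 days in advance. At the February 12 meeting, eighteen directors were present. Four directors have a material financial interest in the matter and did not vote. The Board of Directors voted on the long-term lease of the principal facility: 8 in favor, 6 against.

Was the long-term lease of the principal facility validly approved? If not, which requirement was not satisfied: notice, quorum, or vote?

Notice: 7 days given; 7 required (7 ≥ 7). Satisfied.
Quorum: 18 present (interested directors count toward quorum); quorum is 18. Satisfied.
Vote: the long-term lease of the principal facility requires three-fourths of the disinterested directors present (18 − 4 = 14). 3/4 of 14 = 10.50, rounded up to 11, so 11 affirmative votes are needed; 8 voted in favor. Not satisfied.

Invalid — vote requirement not satisfied.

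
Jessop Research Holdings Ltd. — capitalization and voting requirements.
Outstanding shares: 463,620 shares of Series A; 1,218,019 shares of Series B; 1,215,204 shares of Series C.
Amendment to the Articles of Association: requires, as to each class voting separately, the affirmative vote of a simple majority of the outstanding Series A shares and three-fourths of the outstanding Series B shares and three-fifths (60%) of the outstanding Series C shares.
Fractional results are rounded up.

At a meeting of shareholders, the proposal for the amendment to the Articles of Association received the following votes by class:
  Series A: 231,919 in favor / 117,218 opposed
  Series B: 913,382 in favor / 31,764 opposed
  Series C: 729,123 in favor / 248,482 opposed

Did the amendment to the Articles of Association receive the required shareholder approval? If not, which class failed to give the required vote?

Not approved — the Series B shares did not give the required vote.

Series A: a majority of 463620 is 231811; 231,811 required, 231,919 in favor — approved.
Series B: 3/4 of 1218019 = 913514.25, rounded up to 913515; 913,515 required, 913,382 in favor — not approved.
Series C: 3/5 of 1215204 = 729122.40, rounded up to 729123; 729,123 required, 729,123 in favor — approved.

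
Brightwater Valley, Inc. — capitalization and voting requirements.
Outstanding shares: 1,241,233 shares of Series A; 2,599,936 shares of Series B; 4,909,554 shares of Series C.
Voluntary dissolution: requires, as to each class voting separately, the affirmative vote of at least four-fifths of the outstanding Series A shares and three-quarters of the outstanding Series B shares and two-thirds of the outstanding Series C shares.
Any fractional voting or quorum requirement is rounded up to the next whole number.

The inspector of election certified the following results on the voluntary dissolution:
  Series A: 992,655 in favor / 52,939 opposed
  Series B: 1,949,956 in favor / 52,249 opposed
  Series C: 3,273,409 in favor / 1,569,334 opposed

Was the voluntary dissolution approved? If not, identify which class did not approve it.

Not approved — the Series A shares did not give the required vote.

Series A: 4/5 of 1241233 = 992986.40, rounded up to 992987; 992,987 required, 992,655 in favor — not approved.
Series B: 3/4 of 2599936 = 1949952; 1,949,952 required, 1,949,956 in favor — approved.
Series C: 2/3 of 4909554 = 3273036; 3,273,036 required, 3,273,409 in favor — approved.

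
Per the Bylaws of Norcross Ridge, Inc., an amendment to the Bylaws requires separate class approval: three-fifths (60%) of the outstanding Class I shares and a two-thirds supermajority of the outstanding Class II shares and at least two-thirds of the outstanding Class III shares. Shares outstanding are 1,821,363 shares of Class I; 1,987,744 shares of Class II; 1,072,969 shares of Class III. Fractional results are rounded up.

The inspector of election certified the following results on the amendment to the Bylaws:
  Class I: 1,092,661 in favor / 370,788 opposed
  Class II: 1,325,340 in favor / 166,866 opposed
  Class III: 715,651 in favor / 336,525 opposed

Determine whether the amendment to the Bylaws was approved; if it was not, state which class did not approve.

Class I: 3/5 of 1821363 = 1092817.80, rounded up to 1092818; 1,092,818 required, 1,092,661 in favor — not approved.
Class II: 2/3 of 1987744 = 1325162.67, rounded up to 1325163; 1,325,163 required, 1,325,340 in favor — approved.
Class III: 2/3 of 1072969 = 715312.67, rounded up to 715313; 715,313 required, 715,651 in favor — approved.

Not approved — the Class I shares did not give the required vote.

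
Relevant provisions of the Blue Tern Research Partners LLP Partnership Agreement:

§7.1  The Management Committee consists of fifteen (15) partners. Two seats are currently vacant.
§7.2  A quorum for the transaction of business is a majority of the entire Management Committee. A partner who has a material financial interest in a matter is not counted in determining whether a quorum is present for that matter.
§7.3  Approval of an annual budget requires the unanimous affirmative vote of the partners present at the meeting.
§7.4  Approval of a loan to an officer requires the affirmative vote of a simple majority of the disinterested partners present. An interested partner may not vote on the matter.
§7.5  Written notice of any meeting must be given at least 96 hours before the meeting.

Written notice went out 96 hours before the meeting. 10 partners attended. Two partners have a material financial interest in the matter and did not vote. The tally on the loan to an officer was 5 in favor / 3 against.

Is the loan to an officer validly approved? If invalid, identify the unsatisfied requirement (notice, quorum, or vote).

Notice: 96 hours given; 96 required (96 ≥ 96). Satisfied.
Quorum: 10 present, but the 2 interested partners do not count, leaving 8. Quorum is 8. Satisfied.
Vote: the loan to an officer requires a majority of the disinterested partners present (10 − 2 = 8). A majority of 8 is 5, so 5 affirmative votes are needed; 5 voted in favor. Satisfied.

Valid — all requirements satisfied.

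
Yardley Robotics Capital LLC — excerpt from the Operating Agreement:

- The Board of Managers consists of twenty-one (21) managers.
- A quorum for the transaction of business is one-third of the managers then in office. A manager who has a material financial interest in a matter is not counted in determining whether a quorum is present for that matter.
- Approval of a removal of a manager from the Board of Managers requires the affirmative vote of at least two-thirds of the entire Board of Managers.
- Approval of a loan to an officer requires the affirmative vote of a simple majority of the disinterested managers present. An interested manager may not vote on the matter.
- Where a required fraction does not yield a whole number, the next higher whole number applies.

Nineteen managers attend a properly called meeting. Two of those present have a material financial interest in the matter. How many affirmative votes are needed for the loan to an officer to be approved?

9

The loan to an officer requires a majority of the disinterested managers present (19 − 2 = 17).
A majority of 17 is 9.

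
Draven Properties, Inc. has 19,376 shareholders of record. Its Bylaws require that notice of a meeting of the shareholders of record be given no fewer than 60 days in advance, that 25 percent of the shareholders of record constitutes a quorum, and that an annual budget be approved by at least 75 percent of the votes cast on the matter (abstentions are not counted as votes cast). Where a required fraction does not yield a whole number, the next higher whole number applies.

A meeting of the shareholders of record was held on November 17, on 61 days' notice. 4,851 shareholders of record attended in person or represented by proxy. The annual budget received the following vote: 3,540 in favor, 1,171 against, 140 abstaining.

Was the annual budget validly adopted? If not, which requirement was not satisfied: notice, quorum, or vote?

Notice: 61 days given; 60 required. Satisfied.
Quorum: 25% of 19,376 = 4,844; 4,851 present. Satisfied.
Vote: requires three-fourths of the votes cast (4,851 − 140 abstaining = 4,711); 3/4 of 4711 = 3533.25, rounded up to 3534, so 3,534 needed; 3,540 in favor. Satisfied.

Valid — all requirements satisfied.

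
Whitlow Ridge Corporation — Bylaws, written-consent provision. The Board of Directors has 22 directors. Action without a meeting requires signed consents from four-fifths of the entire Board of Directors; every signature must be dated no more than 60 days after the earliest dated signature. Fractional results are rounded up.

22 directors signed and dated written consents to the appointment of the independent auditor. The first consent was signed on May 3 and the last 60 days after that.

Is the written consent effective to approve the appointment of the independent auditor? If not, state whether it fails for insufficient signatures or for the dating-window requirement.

Effective — both the signature and dating-window requirements are satisfied.

Signatures required: four-fifths of 22 — 4/5 of 22 = 17.60, rounded up to 18, so 18 needed; 22 signed. Sufficient.
Dating window: the latest signature is 60 days after the earliest; the limit is 60 days. Within the window.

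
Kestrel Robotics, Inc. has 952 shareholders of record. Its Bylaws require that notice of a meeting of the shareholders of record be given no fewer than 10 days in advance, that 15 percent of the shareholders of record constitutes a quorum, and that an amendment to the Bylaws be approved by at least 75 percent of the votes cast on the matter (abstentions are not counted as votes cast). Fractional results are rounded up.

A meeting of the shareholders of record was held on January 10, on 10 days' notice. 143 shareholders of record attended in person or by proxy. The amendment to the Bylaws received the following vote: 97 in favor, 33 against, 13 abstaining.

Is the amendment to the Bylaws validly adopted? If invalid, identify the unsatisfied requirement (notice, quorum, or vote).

Invalid — vote requirement not satisfied.

Notice: 10 days given; 10 required. Satisfied.
Quorum: 15% of 952 = 142.80, rounded up to 143; 143 present. Satisfied.
Vote: requires three-fourths of the votes cast (143 − 13 abstaining = 130); 3/4 of 130 = 97.50, rounded up to 98, so 98 needed; 97 in favor. Not satisfied.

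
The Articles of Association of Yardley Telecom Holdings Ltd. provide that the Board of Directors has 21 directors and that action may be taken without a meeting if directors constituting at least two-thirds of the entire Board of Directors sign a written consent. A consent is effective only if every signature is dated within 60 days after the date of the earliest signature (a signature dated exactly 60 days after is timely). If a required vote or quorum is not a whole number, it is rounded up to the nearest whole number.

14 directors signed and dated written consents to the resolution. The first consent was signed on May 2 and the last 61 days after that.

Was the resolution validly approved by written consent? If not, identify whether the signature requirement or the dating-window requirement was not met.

Signatures required: at least two-thirds of 21 — 2/3 of 21 = 14, so 14 needed; 14 signed. Sufficient.
Dating window: the latest signature is 61 days after the earliest; the limit is 60 days. Outside the window.

Not effective — dating-window requirement not satisfied.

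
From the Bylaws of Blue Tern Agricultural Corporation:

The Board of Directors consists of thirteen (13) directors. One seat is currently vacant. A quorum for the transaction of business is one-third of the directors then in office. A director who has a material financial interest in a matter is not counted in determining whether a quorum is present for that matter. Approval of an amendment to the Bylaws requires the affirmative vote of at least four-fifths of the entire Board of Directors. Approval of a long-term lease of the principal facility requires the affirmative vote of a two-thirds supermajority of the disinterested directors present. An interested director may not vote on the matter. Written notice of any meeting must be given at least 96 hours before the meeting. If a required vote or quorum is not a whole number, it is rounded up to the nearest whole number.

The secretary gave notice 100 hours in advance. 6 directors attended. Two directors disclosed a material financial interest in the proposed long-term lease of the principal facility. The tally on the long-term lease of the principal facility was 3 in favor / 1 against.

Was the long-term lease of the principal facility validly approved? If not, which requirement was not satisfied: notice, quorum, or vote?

Notice: 100 hours given; 96 required (100 ≥ 96). Satisfied.
Quorum: 6 present, but the 2 interested directors do not count, leaving 4. Quorum is 4. Satisfied.
Vote: the long-term lease of the principal facility requires two-thirds of the disinterested directors present (6 − 2 = 4). 2/3 of 4 = 2.67, rounded up to 3, so 3 affirmative votes are needed; 3 voted in favor. Satisfied.

Valid — all requirements satisfied.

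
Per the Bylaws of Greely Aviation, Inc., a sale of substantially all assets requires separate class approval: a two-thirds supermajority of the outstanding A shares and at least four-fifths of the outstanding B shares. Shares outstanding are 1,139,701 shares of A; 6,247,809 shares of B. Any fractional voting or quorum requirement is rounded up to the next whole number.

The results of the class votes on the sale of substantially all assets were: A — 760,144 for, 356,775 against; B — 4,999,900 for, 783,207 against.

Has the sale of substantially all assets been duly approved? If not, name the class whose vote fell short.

A: 2/3 of 1139701 = 759800.67, rounded up to 759801; 759,801 required, 760,144 in favor — approved.
B: 4/5 of 6247809 = 4998247.20, rounded up to 4998248; 4,998,248 required, 4,999,900 in favor — approved.

Approved — every class gave the required vote.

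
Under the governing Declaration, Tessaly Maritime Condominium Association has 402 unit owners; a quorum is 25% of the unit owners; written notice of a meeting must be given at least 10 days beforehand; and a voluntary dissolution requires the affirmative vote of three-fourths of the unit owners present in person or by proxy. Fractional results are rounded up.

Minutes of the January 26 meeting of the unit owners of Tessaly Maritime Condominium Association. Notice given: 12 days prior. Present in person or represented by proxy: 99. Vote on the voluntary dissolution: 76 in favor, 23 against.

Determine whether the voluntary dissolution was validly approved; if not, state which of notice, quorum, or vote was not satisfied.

Notice: 12 days given; 10 required. Satisfied.
Quorum: 25% of 402 = 100.50, rounded up to 101; 99 present. Not satisfied.
Vote: requires three-fourths of those present (99); 3/4 of 99 = 74.25, rounded up to 75, so 75 needed; 76 in favor. Satisfied.

Invalid — quorum requirement not satisfied.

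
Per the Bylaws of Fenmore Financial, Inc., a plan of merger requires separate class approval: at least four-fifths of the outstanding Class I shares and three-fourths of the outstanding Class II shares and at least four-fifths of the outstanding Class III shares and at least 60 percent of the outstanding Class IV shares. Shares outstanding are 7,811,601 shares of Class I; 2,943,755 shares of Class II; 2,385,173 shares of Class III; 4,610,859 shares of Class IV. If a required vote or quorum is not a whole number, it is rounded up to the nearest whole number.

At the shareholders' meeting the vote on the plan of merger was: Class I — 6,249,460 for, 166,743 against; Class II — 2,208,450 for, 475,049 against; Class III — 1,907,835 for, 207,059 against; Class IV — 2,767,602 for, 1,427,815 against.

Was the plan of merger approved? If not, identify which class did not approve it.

Class I: 4/5 of 7811601 = 6249280.80, rounded up to 6249281; 6,249,281 required, 6,249,460 in favor — approved.
Class II: 3/4 of 2943755 = 2207816.25, rounded up to 2207817; 2,207,817 required, 2,208,450 in favor — approved.
Class III: 4/5 of 2385173 = 1908138.40, rounded up to 1908139; 1,908,139 required, 1,907,835 in favor — not approved.
Class IV: 3/5 of 4610859 = 2766515.40, rounded up to 2766516; 2,766,516 required, 2,767,602 in favor — approved.

Not approved — the Class III shares did not give the required vote.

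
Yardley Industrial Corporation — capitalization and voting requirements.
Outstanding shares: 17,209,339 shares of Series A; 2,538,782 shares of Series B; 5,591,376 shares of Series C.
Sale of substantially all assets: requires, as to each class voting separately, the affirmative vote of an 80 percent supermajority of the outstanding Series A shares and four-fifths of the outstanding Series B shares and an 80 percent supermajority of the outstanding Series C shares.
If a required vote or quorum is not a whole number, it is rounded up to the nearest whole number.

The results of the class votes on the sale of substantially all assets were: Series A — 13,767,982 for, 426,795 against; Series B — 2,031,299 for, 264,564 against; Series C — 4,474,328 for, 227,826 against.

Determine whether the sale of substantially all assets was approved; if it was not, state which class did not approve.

Series A: 4/5 of 17209339 = 13767471.20, rounded up to 13767472; 13,767,472 required, 13,767,982 in favor — approved.
Series B: 4/5 of 2538782 = 2031025.60, rounded up to 2031026; 2,031,026 required, 2,031,299 in favor — approved.
Series C: 4/5 of 5591376 = 4473100.80, rounded up to 4473101; 4,473,101 required, 4,474,328 in favor — approved.

Approved — every class gave the required vote.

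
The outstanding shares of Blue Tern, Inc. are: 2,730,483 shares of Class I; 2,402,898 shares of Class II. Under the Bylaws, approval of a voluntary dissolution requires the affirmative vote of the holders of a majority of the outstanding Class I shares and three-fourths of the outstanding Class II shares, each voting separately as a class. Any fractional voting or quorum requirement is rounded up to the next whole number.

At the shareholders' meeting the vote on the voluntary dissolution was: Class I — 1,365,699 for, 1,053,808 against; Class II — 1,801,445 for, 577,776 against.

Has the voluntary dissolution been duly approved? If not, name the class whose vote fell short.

Not approved — the Class II shares did not give the required vote.

Class I: a majority of 2730483 is 1365242; 1,365,242 required, 1,365,699 in favor — approved.
Class II: 3/4 of 2402898 = 1802173.50, rounded up to 1802174; 1,802,174 required, 1,801,445 in favor — not approved.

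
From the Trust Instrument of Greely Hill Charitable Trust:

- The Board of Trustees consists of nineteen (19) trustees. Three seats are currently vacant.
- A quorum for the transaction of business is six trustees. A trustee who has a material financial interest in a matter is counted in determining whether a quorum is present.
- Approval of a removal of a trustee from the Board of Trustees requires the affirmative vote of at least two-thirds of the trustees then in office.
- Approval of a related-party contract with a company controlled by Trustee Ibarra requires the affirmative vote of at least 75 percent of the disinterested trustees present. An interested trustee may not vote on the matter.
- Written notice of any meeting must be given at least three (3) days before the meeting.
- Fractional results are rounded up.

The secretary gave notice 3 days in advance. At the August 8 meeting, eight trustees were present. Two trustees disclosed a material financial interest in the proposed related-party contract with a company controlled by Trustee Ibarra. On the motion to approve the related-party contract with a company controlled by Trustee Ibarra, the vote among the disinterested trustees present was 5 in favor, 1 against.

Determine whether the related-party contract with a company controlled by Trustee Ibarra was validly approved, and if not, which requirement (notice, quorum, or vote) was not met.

Notice: 3 days given; 3 required (3 ≥ 3). Satisfied.
Quorum: 8 present (interested trustees count toward quorum); quorum is 6. Satisfied.
Vote: the related-party contract with a company controlled by Trustee Ibarra requires three-fourths of the disinterested trustees present (8 − 2 = 6). 3/4 of 6 = 4.50, rounded up to 5, so 5 affirmative votes are needed; 5 voted in favor. Satisfied.

Valid — all requirements satisfied.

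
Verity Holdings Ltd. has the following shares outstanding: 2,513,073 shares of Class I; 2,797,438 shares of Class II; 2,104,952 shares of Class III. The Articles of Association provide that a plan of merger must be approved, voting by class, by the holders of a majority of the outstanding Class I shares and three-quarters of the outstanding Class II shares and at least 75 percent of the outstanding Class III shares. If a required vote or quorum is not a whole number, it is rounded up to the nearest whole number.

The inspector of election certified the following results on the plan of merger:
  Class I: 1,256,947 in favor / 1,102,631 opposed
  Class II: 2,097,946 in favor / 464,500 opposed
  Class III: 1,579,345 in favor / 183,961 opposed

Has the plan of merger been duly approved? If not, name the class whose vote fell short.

Not approved — the Class II shares did not give the required vote.

Class I: a majority of 2513073 is 1256537; 1,256,537 required, 1,256,947 in favor — approved.
Class II: 3/4 of 2797438 = 2098078.50, rounded up to 2098079; 2,098,079 required, 2,097,946 in favor — not approved.
Class III: 3/4 of 2104952 = 1578714; 1,578,714 required, 1,579,345 in favor — approved.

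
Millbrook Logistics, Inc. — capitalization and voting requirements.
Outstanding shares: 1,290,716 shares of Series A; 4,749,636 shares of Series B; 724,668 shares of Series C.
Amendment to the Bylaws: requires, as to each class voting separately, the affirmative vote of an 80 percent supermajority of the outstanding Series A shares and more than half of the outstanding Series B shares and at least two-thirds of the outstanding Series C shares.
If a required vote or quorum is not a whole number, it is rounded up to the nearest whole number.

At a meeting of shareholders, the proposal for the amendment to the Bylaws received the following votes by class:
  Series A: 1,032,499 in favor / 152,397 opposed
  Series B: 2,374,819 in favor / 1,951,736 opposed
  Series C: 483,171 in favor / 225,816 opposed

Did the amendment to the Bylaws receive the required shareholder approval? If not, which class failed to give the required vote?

Not approved — the Series A shares did not give the required vote.

Series A: 4/5 of 1290716 = 1032572.80, rounded up to 1032573; 1,032,573 required, 1,032,499 in favor — not approved.
Series B: a majority of 4749636 is 2374819; 2,374,819 required, 2,374,819 in favor — approved.
Series C: 2/3 of 724668 = 483112; 483,112 required, 483,171 in favor — approved.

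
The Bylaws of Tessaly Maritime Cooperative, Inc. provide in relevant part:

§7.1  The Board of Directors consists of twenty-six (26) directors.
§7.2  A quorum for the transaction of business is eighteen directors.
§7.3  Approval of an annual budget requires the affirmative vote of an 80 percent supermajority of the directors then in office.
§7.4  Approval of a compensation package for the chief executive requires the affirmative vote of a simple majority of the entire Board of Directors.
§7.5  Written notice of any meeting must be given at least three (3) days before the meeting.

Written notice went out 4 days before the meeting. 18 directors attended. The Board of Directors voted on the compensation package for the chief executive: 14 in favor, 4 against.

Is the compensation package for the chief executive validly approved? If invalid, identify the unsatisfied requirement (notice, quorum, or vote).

Notice: 4 days given; 3 required (4 ≥ 3). Satisfied.
Quorum: 18 present; quorum is 18. Satisfied.
Vote: the compensation package for the chief executive requires a majority of the entire Board of Directors (26). A majority of 26 is 14, so 14 affirmative votes are needed; 14 voted in favor. Satisfied.

Valid — all requirements satisfied.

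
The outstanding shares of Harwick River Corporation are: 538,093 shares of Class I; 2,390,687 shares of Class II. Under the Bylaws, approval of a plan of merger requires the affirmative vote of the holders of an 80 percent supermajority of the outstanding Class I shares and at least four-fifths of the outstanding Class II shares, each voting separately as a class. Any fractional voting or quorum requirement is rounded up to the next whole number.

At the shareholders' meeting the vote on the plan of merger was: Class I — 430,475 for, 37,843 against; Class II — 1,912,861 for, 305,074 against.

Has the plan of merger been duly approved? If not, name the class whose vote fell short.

Class I: 4/5 of 538093 = 430474.40, rounded up to 430475; 430,475 required, 430,475 in favor — approved.
Class II: 4/5 of 2390687 = 1912549.60, rounded up to 1912550; 1,912,550 required, 1,912,861 in favor — approved.

Approved — every class gave the required vote.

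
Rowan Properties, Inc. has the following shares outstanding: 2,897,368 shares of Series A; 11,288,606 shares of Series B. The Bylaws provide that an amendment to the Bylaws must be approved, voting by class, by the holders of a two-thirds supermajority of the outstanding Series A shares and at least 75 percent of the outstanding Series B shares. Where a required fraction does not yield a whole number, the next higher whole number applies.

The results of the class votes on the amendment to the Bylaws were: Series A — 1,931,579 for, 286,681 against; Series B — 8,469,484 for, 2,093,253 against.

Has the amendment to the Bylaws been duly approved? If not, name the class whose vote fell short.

Approved — every class gave the required vote.

Series A: 2/3 of 2897368 = 1931578.67, rounded up to 1931579; 1,931,579 required, 1,931,579 in favor — approved.
Series B: 3/4 of 11288606 = 8466454.50, rounded up to 8466455; 8,466,455 required, 8,469,484 in favor — approved.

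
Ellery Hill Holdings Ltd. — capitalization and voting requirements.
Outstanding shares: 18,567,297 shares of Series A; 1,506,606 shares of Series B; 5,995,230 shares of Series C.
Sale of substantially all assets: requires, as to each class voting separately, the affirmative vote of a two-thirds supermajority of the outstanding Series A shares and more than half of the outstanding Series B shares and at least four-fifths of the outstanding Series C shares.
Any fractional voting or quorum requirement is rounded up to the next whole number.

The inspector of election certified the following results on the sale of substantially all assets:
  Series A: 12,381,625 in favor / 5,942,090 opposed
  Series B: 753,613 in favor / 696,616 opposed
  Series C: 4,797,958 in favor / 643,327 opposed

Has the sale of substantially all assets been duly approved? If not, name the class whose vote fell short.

Series A: 2/3 of 18567297 = 12378198; 12,378,198 required, 12,381,625 in favor — approved.
Series B: a majority of 1506606 is 753304; 753,304 required, 753,613 in favor — approved.
Series C: 4/5 of 5995230 = 4796184; 4,796,184 required, 4,797,958 in favor — approved.

Approved — every class gave the required vote.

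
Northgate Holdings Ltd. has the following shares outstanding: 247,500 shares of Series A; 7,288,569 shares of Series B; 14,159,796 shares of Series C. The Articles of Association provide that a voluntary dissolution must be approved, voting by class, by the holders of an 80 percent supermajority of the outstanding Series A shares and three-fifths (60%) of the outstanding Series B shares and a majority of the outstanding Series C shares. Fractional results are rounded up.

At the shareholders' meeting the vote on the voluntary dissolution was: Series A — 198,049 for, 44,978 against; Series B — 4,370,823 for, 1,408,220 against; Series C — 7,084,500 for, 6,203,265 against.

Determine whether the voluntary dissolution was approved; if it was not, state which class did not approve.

Not approved — the Series B shares did not give the required vote.

Series A: 4/5 of 247500 = 198000; 198,000 required, 198,049 in favor — approved.
Series B: 3/5 of 7288569 = 4373141.40, rounded up to 4373142; 4,373,142 required, 4,370,823 in favor — not approved.
Series C: a majority of 14159796 is 7079899; 7,079,899 required, 7,084,500 in favor — approved.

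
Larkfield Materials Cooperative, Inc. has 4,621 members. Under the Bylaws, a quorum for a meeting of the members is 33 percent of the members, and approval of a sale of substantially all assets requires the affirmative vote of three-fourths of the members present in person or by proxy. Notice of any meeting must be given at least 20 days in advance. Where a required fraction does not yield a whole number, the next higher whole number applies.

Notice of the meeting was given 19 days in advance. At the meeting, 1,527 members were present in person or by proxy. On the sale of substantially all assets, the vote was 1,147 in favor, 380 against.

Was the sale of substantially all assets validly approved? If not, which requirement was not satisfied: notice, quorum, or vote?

Notice: 19 days given; 20 required. Not satisfied.
Quorum: 33% of 4,621 = 1,524.93, rounded up to 1,525; 1,527 present. Satisfied.
Vote: requires three-fourths of those present (1,527); 3/4 of 1527 = 1145.25, rounded up to 1146, so 1,146 needed; 1,147 in favor. Satisfied.

Invalid — notice requirement not satisfied.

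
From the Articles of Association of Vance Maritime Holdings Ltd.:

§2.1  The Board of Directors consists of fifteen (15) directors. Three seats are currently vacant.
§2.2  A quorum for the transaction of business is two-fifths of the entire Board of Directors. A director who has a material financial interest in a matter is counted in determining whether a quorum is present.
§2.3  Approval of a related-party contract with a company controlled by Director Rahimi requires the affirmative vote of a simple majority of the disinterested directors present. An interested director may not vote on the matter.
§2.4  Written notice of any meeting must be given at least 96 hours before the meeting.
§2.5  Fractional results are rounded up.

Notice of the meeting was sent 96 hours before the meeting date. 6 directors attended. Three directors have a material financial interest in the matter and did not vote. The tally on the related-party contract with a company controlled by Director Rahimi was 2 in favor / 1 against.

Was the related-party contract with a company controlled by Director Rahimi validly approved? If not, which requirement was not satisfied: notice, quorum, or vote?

Valid — all requirements satisfied.

Notice: 96 hours given; 96 required (96 ≥ 96). Satisfied.
Quorum: 6 present (interested directors count toward quorum); quorum is 6. Satisfied.
Vote: the related-party contract with a company controlled by Director Rahimi requires a majority of the disinterested directors present (6 − 3 = 3). A majority of 3 is 2, so 2 affirmative votes are needed; 2 voted in favor. Satisfied.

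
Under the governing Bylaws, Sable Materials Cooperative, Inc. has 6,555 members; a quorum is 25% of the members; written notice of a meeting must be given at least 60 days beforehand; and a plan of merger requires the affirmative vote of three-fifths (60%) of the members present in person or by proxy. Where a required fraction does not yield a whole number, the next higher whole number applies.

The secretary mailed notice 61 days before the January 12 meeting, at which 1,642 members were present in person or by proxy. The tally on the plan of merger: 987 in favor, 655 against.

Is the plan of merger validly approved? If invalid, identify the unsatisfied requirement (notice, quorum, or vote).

Notice: 61 days given; 60 required. Satisfied.
Quorum: 25% of 6,555 = 1,638.75, rounded up to 1,639; 1,642 present. Satisfied.
Vote: requires three-fifths of those present (1,642); 3/5 of 1642 = 985.20, rounded up to 986, so 986 needed; 987 in favor. Satisfied.

Valid — all requirements satisfied.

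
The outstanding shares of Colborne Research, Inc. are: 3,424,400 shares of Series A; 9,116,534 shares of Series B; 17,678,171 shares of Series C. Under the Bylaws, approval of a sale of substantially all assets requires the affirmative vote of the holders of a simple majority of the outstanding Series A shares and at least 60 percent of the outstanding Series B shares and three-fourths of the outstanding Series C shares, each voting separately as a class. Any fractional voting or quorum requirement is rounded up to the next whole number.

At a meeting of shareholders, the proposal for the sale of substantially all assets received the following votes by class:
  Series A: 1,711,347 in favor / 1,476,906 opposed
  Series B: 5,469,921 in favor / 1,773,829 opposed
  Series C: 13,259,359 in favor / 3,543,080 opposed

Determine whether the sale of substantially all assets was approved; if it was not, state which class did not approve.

Series A: a majority of 3424400 is 1712201; 1,712,201 required, 1,711,347 in favor — not approved.
Series B: 3/5 of 9116534 = 5469920.40, rounded up to 5469921; 5,469,921 required, 5,469,921 in favor — approved.
Series C: 3/4 of 17678171 = 13258628.25, rounded up to 13258629; 13,258,629 required, 13,259,359 in favor — approved.

Not approved — the Series A shares did not give the required vote.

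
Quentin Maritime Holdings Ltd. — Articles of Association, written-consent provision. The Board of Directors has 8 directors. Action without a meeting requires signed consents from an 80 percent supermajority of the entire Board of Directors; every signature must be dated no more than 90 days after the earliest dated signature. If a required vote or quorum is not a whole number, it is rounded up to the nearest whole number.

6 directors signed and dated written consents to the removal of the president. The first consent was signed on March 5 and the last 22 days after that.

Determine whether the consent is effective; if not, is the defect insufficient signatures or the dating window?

Not effective — insufficient signatures.

Signatures required: an 80 percent supermajority of 8 — 4/5 of 8 = 6.40, rounded up to 7, so 7 needed; 6 signed. Insufficient.
Dating window: the latest signature is 22 days after the earliest; the limit is 90 days. Within the window.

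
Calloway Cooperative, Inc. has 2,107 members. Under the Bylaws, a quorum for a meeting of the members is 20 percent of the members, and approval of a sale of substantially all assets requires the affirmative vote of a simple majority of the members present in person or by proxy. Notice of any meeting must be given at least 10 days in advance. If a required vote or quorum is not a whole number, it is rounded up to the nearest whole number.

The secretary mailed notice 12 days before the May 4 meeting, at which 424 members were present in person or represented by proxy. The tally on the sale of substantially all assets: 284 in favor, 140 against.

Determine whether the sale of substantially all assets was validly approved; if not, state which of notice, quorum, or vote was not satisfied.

Notice: 12 days given; 10 required. Satisfied.
Quorum: 20% of 2,107 = 421.40, rounded up to 422; 424 present. Satisfied.
Vote: requires a majority of those present (424); a majority of 424 is 213, so 213 needed; 284 in favor. Satisfied.

Valid — all requirements satisfied.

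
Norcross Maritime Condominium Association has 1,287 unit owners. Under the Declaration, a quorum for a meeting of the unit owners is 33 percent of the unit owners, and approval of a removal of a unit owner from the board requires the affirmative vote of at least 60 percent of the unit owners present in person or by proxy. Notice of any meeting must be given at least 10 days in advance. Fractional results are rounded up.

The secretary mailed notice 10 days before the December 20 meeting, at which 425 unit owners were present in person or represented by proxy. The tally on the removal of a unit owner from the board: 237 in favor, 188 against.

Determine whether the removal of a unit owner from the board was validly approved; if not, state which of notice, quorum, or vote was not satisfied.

Invalid — vote requirement not satisfied.

Notice: 10 days given; 10 required. Satisfied.
Quorum: 33% of 1,287 = 424.71, rounded up to 425; 425 present. Satisfied.
Vote: requires three-fifths of those present (425); 3/5 of 425 = 255, so 255 needed; 237 in favor. Not satisfied.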